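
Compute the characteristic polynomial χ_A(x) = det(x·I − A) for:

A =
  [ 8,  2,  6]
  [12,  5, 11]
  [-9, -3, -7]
x^3 - 6*x^2 + 12*x - 8

Expanding det(x·I − A) (e.g. by cofactor expansion or by noting that A is similar to its Jordan form J, which has the same characteristic polynomial as A) gives
  χ_A(x) = x^3 - 6*x^2 + 12*x - 8
which factors as (x - 2)^3. The eigenvalues (with algebraic multiplicities) are λ = 2 with multiplicity 3.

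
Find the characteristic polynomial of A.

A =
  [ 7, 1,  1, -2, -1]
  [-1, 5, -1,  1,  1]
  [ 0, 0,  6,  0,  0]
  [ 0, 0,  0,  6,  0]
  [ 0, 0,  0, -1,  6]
x^5 - 30*x^4 + 360*x^3 - 2160*x^2 + 6480*x - 7776

Expanding det(x·I − A) (e.g. by cofactor expansion or by noting that A is similar to its Jordan form J, which has the same characteristic polynomial as A) gives
  χ_A(x) = x^5 - 30*x^4 + 360*x^3 - 2160*x^2 + 6480*x - 7776
which factors as (x - 6)^5. The eigenvalues (with algebraic multiplicities) are λ = 6 with multiplicity 5.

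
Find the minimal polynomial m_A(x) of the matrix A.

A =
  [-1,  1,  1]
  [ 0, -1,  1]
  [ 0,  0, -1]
x^3 + 3*x^2 + 3*x + 1

The characteristic polynomial is χ_A(x) = (x + 1)^3, so the eigenvalues are known. The minimal polynomial is
  m_A(x) = Π_λ (x − λ)^{k_λ}
where k_λ is the size of the *largest* Jordan block for λ (equivalently, the smallest k with (A − λI)^k v = 0 for every generalised eigenvector v of λ).

  λ = -1: largest Jordan block has size 3, contributing (x + 1)^3

So m_A(x) = (x + 1)^3 = x^3 + 3*x^2 + 3*x + 1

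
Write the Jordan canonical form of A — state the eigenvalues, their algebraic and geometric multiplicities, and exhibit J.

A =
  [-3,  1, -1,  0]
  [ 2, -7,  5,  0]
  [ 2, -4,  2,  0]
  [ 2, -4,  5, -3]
J_2(-3) ⊕ J_1(-3) ⊕ J_1(-2)

The characteristic polynomial is
  det(x·I − A) = x^4 + 11*x^3 + 45*x^2 + 81*x + 54 = (x + 2)*(x + 3)^3

Eigenvalues and multiplicities (the geometric multiplicity of λ is n − rank(A − λI), which equals the number of Jordan blocks for λ):
  λ = -3: algebraic multiplicity = 3, geometric multiplicity = 2
  λ = -2: algebraic multiplicity = 1, geometric multiplicity = 1

Determining the block sizes for each eigenvalue:
  λ = -3: 2 blocks summing to 3 forces exactly one block of size 2 and the rest size 1 → block sizes [2, 1]
  λ = -2: one block (gm = 1), so the single block has size am = 1 → block sizes [1]

Assembling the blocks gives a Jordan form
J =
  [-3,  1,  0,  0]
  [ 0, -3,  0,  0]
  [ 0,  0, -3,  0]
  [ 0,  0,  0, -2]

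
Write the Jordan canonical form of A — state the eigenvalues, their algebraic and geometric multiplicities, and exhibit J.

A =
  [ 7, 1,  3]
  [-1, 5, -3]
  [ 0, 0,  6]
J_2(6) ⊕ J_1(6)

The characteristic polynomial is
  det(x·I − A) = x^3 - 18*x^2 + 108*x - 216 = (x - 6)^3

Eigenvalues and multiplicities (the geometric multiplicity of λ is n − rank(A − λI), which equals the number of Jordan blocks for λ):
  λ = 6: algebraic multiplicity = 3, geometric multiplicity = 2

Determining the block sizes for each eigenvalue:
  λ = 6: 2 blocks summing to 3 forces exactly one block of size 2 and the rest size 1 → block sizes [2, 1]

Assembling the blocks gives a Jordan form
J =
  [6, 1, 0]
  [0, 6, 0]
  [0, 0, 6]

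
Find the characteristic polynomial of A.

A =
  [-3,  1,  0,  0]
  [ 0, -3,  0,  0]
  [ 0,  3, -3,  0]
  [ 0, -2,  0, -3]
x^4 + 12*x^3 + 54*x^2 + 108*x + 81

Expanding det(x·I − A) (e.g. by cofactor expansion or by noting that A is similar to its Jordan form J, which has the same characteristic polynomial as A) gives
  χ_A(x) = x^4 + 12*x^3 + 54*x^2 + 108*x + 81
which factors as (x + 3)^4. The eigenvalues (with algebraic multiplicities) are λ = -3 with multiplicity 4.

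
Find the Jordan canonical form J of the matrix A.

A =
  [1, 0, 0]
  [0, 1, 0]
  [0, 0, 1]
J_1(1) ⊕ J_1(1) ⊕ J_1(1)

The characteristic polynomial is
  det(x·I − A) = x^3 - 3*x^2 + 3*x - 1 = (x - 1)^3

Eigenvalues and multiplicities (the geometric multiplicity of λ is n − rank(A − λI), which equals the number of Jordan blocks for λ):
  λ = 1: algebraic multiplicity = 3, geometric multiplicity = 3

Determining the block sizes for each eigenvalue:
  λ = 1: gm = am = 3, so every block has size 1 → block sizes [1, 1, 1]

Assembling the blocks gives a Jordan form
J =
  [1, 0, 0]
  [0, 1, 0]
  [0, 0, 1]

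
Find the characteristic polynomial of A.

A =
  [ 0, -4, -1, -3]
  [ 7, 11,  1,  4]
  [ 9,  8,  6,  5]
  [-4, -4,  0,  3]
x^4 - 20*x^3 + 150*x^2 - 500*x + 625

Expanding det(x·I − A) (e.g. by cofactor expansion or by noting that A is similar to its Jordan form J, which has the same characteristic polynomial as A) gives
  χ_A(x) = x^4 - 20*x^3 + 150*x^2 - 500*x + 625
which factors as (x - 5)^4. The eigenvalues (with algebraic multiplicities) are λ = 5 with multiplicity 4.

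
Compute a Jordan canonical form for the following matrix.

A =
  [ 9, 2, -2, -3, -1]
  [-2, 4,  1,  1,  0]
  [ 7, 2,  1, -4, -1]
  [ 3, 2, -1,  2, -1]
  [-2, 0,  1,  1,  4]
J_2(4) ⊕ J_2(4) ⊕ J_1(4)

The characteristic polynomial is
  det(x·I − A) = x^5 - 20*x^4 + 160*x^3 - 640*x^2 + 1280*x - 1024 = (x - 4)^5

Eigenvalues and multiplicities (the geometric multiplicity of λ is n − rank(A − λI), which equals the number of Jordan blocks for λ):
  λ = 4: algebraic multiplicity = 5, geometric multiplicity = 3

Determining the block sizes for each eigenvalue:
  λ = 4: with am = 5 and gm = 3, the partition is not yet determined (e.g. several partitions of 5 into 3 parts exist). Let N = A − (4)·I. Computing rank(N^1) = 2, rank(N^2) = 0; the number of blocks of size ≥ j is rank(N^{j−1}) − rank(N^j), giving [3, 2]. So we have 2 block(s) of size 2, 1 block(s) of size 1 → block sizes [2, 2, 1]

Assembling the blocks gives a Jordan form
J =
  [4, 1, 0, 0, 0]
  [0, 4, 0, 0, 0]
  [0, 0, 4, 1, 0]
  [0, 0, 0, 4, 0]
  [0, 0, 0, 0, 4]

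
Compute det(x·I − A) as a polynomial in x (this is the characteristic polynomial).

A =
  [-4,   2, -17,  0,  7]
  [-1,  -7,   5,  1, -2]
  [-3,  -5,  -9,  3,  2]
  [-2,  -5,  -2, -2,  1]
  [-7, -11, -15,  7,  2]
x^5 + 20*x^4 + 160*x^3 + 640*x^2 + 1280*x + 1024

Expanding det(x·I − A) (e.g. by cofactor expansion or by noting that A is similar to its Jordan form J, which has the same characteristic polynomial as A) gives
  χ_A(x) = x^5 + 20*x^4 + 160*x^3 + 640*x^2 + 1280*x + 1024
which factors as (x + 4)^5. The eigenvalues (with algebraic multiplicities) are λ = -4 with multiplicity 5.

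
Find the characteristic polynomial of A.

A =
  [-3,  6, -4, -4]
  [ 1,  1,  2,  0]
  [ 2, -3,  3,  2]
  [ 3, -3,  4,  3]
x^4 - 4*x^3 + 6*x^2 - 4*x + 1

Expanding det(x·I − A) (e.g. by cofactor expansion or by noting that A is similar to its Jordan form J, which has the same characteristic polynomial as A) gives
  χ_A(x) = x^4 - 4*x^3 + 6*x^2 - 4*x + 1
which factors as (x - 1)^4. The eigenvalues (with algebraic multiplicities) are λ = 1 with multiplicity 4.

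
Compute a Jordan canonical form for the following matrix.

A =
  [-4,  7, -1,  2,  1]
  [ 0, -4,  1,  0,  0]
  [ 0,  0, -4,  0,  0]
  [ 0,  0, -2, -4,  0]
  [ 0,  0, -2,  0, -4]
J_3(-4) ⊕ J_1(-4) ⊕ J_1(-4)

The characteristic polynomial is
  det(x·I − A) = x^5 + 20*x^4 + 160*x^3 + 640*x^2 + 1280*x + 1024 = (x + 4)^5

Eigenvalues and multiplicities (the geometric multiplicity of λ is n − rank(A − λI), which equals the number of Jordan blocks for λ):
  λ = -4: algebraic multiplicity = 5, geometric multiplicity = 3

Determining the block sizes for each eigenvalue:
  λ = -4: with am = 5 and gm = 3, the partition is not yet determined (e.g. several partitions of 5 into 3 parts exist). Let N = A − (-4)·I. Computing rank(N^1) = 2, rank(N^2) = 1, rank(N^3) = 0; the number of blocks of size ≥ j is rank(N^{j−1}) − rank(N^j), giving [3, 1, 1]. So we have 1 block(s) of size 3, 2 block(s) of size 1 → block sizes [3, 1, 1]

Assembling the blocks gives a Jordan form
J =
  [-4,  1,  0,  0,  0]
  [ 0, -4,  1,  0,  0]
  [ 0,  0, -4,  0,  0]
  [ 0,  0,  0, -4,  0]
  [ 0,  0,  0,  0, -4]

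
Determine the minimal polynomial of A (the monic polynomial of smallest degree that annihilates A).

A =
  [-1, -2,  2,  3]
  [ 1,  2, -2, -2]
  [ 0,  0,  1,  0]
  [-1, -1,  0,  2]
x^3 - 3*x^2 + 3*x - 1

The characteristic polynomial is χ_A(x) = (x - 1)^4, so the eigenvalues are known. The minimal polynomial is
  m_A(x) = Π_λ (x − λ)^{k_λ}
where k_λ is the size of the *largest* Jordan block for λ (equivalently, the smallest k with (A − λI)^k v = 0 for every generalised eigenvector v of λ).

  λ = 1: largest Jordan block has size 3, contributing (x − 1)^3

So m_A(x) = (x - 1)^3 = x^3 - 3*x^2 + 3*x - 1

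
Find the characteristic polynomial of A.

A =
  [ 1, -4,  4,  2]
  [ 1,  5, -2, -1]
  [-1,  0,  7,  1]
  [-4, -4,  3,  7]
x^4 - 20*x^3 + 147*x^2 - 468*x + 540

Expanding det(x·I − A) (e.g. by cofactor expansion or by noting that A is similar to its Jordan form J, which has the same characteristic polynomial as A) gives
  χ_A(x) = x^4 - 20*x^3 + 147*x^2 - 468*x + 540
which factors as (x - 6)^2*(x - 5)*(x - 3). The eigenvalues (with algebraic multiplicities) are λ = 3 with multiplicity 1, λ = 5 with multiplicity 1, λ = 6 with multiplicity 2.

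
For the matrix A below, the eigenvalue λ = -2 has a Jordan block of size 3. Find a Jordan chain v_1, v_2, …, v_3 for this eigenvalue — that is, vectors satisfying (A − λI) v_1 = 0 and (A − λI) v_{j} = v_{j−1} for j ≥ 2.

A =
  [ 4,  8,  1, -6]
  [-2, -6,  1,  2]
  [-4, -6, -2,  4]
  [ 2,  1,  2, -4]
A Jordan chain for λ = -2 of length 3:
v_1 = (4, -4, -4, -2)ᵀ
v_2 = (6, -2, -4, 2)ᵀ
v_3 = (1, 0, 0, 0)ᵀ

Let N = A − (-2)·I. We want v_3 with N^3 v_3 = 0 but N^2 v_3 ≠ 0; then v_{j-1} := N · v_j for j = 3, …, 2.

Pick v_3 = (1, 0, 0, 0)ᵀ.
Then v_2 = N · v_3 = (6, -2, -4, 2)ᵀ.
Then v_1 = N · v_2 = (4, -4, -4, -2)ᵀ.

Sanity check: (A − (-2)·I) v_1 = (0, 0, 0, 0)ᵀ = 0. ✓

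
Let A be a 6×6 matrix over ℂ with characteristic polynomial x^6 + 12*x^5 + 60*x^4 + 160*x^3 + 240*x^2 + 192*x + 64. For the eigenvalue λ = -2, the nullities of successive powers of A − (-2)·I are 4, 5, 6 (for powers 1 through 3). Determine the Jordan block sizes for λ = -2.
Block sizes for λ = -2: [3, 1, 1, 1]

From the dimensions of kernels of powers, the number of Jordan blocks of size at least j is d_j − d_{j−1} where d_j = dim ker(N^j) (with d_0 = 0). Computing the differences gives [4, 1, 1].
The number of blocks of size exactly k is (#blocks of size ≥ k) − (#blocks of size ≥ k + 1), so the partition is: 3 block(s) of size 1, 1 block(s) of size 3.
In nonincreasing order the block sizes are [3, 1, 1, 1].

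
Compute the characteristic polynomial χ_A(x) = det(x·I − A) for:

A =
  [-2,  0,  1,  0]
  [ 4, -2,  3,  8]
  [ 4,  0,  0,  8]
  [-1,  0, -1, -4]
x^4 + 8*x^3 + 24*x^2 + 32*x + 16

Expanding det(x·I − A) (e.g. by cofactor expansion or by noting that A is similar to its Jordan form J, which has the same characteristic polynomial as A) gives
  χ_A(x) = x^4 + 8*x^3 + 24*x^2 + 32*x + 16
which factors as (x + 2)^4. The eigenvalues (with algebraic multiplicities) are λ = -2 with multiplicity 4.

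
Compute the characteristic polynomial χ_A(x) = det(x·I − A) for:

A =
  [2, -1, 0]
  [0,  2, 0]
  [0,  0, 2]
x^3 - 6*x^2 + 12*x - 8

Expanding det(x·I − A) (e.g. by cofactor expansion or by noting that A is similar to its Jordan form J, which has the same characteristic polynomial as A) gives
  χ_A(x) = x^3 - 6*x^2 + 12*x - 8
which factors as (x - 2)^3. The eigenvalues (with algebraic multiplicities) are λ = 2 with multiplicity 3.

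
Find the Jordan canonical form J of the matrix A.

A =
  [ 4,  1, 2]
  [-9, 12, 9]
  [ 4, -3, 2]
J_3(6)

The characteristic polynomial is
  det(x·I − A) = x^3 - 18*x^2 + 108*x - 216 = (x - 6)^3

Eigenvalues and multiplicities (the geometric multiplicity of λ is n − rank(A − λI), which equals the number of Jordan blocks for λ):
  λ = 6: algebraic multiplicity = 3, geometric multiplicity = 1

Determining the block sizes for each eigenvalue:
  λ = 6: one block (gm = 1), so the single block has size am = 3 → block sizes [3]

Assembling the blocks gives a Jordan form
J =
  [6, 1, 0]
  [0, 6, 1]
  [0, 0, 6]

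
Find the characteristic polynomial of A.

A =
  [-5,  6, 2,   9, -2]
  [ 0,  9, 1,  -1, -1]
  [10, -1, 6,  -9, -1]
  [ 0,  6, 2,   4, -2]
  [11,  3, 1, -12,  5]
x^5 - 19*x^4 + 96*x^3 + 216*x^2 - 3024*x + 6480

Expanding det(x·I − A) (e.g. by cofactor expansion or by noting that A is similar to its Jordan form J, which has the same characteristic polynomial as A) gives
  χ_A(x) = x^5 - 19*x^4 + 96*x^3 + 216*x^2 - 3024*x + 6480
which factors as (x - 6)^4*(x + 5). The eigenvalues (with algebraic multiplicities) are λ = -5 with multiplicity 1, λ = 6 with multiplicity 4.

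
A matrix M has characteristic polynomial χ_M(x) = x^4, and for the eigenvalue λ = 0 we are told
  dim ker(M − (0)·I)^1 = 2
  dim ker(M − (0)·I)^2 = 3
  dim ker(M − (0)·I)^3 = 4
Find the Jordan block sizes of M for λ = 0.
Block sizes for λ = 0: [3, 1]

From the dimensions of kernels of powers, the number of Jordan blocks of size at least j is d_j − d_{j−1} where d_j = dim ker(N^j) (with d_0 = 0). Computing the differences gives [2, 1, 1].
The number of blocks of size exactly k is (#blocks of size ≥ k) − (#blocks of size ≥ k + 1), so the partition is: 1 block(s) of size 1, 1 block(s) of size 3.
In nonincreasing order the block sizes are [3, 1].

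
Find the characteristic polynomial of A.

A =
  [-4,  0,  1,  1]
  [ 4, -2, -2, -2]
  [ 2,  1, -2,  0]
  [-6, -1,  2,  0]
x^4 + 8*x^3 + 24*x^2 + 32*x + 16

Expanding det(x·I − A) (e.g. by cofactor expansion or by noting that A is similar to its Jordan form J, which has the same characteristic polynomial as A) gives
  χ_A(x) = x^4 + 8*x^3 + 24*x^2 + 32*x + 16
which factors as (x + 2)^4. The eigenvalues (with algebraic multiplicities) are λ = -2 with multiplicity 4.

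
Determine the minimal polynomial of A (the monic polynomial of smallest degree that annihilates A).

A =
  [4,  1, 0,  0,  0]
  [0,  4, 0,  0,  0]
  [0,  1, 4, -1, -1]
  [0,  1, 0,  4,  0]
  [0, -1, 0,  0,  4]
x^2 - 8*x + 16

The characteristic polynomial is χ_A(x) = (x - 4)^5, so the eigenvalues are known. The minimal polynomial is
  m_A(x) = Π_λ (x − λ)^{k_λ}
where k_λ is the size of the *largest* Jordan block for λ (equivalently, the smallest k with (A − λI)^k v = 0 for every generalised eigenvector v of λ).

  λ = 4: largest Jordan block has size 2, contributing (x − 4)^2

So m_A(x) = (x - 4)^2 = x^2 - 8*x + 16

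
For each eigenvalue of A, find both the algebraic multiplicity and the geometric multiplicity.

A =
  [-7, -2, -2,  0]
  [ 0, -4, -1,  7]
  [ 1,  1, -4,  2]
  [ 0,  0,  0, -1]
λ = -5: alg = 3, geom = 1; λ = -1: alg = 1, geom = 1

Step 1 — factor the characteristic polynomial to read off the algebraic multiplicities:
  χ_A(x) = (x + 1)*(x + 5)^3

Step 2 — compute geometric multiplicities via the rank-nullity identity g(λ) = n − rank(A − λI):
  rank(A − (-5)·I) = 3, so dim ker(A − (-5)·I) = n − 3 = 1
  rank(A − (-1)·I) = 3, so dim ker(A − (-1)·I) = n − 3 = 1

Summary:
  λ = -5: algebraic multiplicity = 3, geometric multiplicity = 1
  λ = -1: algebraic multiplicity = 1, geometric multiplicity = 1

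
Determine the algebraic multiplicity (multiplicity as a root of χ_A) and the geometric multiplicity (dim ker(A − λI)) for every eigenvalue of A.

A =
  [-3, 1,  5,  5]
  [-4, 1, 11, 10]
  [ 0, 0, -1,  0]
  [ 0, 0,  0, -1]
λ = -1: alg = 4, geom = 2

Step 1 — factor the characteristic polynomial to read off the algebraic multiplicities:
  χ_A(x) = (x + 1)^4

Step 2 — compute geometric multiplicities via the rank-nullity identity g(λ) = n − rank(A − λI):
  rank(A − (-1)·I) = 2, so dim ker(A − (-1)·I) = n − 2 = 2

Summary:
  λ = -1: algebraic multiplicity = 4, geometric multiplicity = 2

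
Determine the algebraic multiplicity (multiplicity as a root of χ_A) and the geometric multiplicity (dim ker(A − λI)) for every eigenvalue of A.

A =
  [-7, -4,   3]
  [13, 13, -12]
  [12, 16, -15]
λ = -3: alg = 3, geom = 1

Step 1 — factor the characteristic polynomial to read off the algebraic multiplicities:
  χ_A(x) = (x + 3)^3

Step 2 — compute geometric multiplicities via the rank-nullity identity g(λ) = n − rank(A − λI):
  rank(A − (-3)·I) = 2, so dim ker(A − (-3)·I) = n − 2 = 1

Summary:
  λ = -3: algebraic multiplicity = 3, geometric multiplicity = 1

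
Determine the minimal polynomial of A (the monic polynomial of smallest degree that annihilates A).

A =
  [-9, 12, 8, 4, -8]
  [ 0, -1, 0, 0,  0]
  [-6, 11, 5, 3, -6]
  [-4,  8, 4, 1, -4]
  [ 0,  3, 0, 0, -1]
x^2 + 2*x + 1

The characteristic polynomial is χ_A(x) = (x + 1)^5, so the eigenvalues are known. The minimal polynomial is
  m_A(x) = Π_λ (x − λ)^{k_λ}
where k_λ is the size of the *largest* Jordan block for λ (equivalently, the smallest k with (A − λI)^k v = 0 for every generalised eigenvector v of λ).

  λ = -1: largest Jordan block has size 2, contributing (x + 1)^2

So m_A(x) = (x + 1)^2 = x^2 + 2*x + 1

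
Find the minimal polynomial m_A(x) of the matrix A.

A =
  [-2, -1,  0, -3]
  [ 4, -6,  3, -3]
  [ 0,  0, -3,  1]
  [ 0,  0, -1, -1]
x^4 + 12*x^3 + 52*x^2 + 96*x + 64

The characteristic polynomial is χ_A(x) = (x + 2)^2*(x + 4)^2, so the eigenvalues are known. The minimal polynomial is
  m_A(x) = Π_λ (x − λ)^{k_λ}
where k_λ is the size of the *largest* Jordan block for λ (equivalently, the smallest k with (A − λI)^k v = 0 for every generalised eigenvector v of λ).

  λ = -4: largest Jordan block has size 2, contributing (x + 4)^2
  λ = -2: largest Jordan block has size 2, contributing (x + 2)^2

So m_A(x) = (x + 2)^2*(x + 4)^2 = x^4 + 12*x^3 + 52*x^2 + 96*x + 64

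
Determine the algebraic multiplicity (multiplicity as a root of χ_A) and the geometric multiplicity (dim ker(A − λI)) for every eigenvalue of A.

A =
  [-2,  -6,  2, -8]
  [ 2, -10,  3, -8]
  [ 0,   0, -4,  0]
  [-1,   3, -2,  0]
λ = -4: alg = 4, geom = 2

Step 1 — factor the characteristic polynomial to read off the algebraic multiplicities:
  χ_A(x) = (x + 4)^4

Step 2 — compute geometric multiplicities via the rank-nullity identity g(λ) = n − rank(A − λI):
  rank(A − (-4)·I) = 2, so dim ker(A − (-4)·I) = n − 2 = 2

Summary:
  λ = -4: algebraic multiplicity = 4, geometric multiplicity = 2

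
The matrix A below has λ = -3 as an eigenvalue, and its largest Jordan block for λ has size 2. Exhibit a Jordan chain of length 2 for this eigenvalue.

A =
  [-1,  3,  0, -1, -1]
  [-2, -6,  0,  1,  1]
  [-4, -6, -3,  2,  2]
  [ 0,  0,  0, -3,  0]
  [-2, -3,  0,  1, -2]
A Jordan chain for λ = -3 of length 2:
v_1 = (2, -2, -4, 0, -2)ᵀ
v_2 = (1, 0, 0, 0, 0)ᵀ

Let N = A − (-3)·I. We want v_2 with N^2 v_2 = 0 but N^1 v_2 ≠ 0; then v_{j-1} := N · v_j for j = 2, …, 2.

Pick v_2 = (1, 0, 0, 0, 0)ᵀ.
Then v_1 = N · v_2 = (2, -2, -4, 0, -2)ᵀ.

Sanity check: (A − (-3)·I) v_1 = (0, 0, 0, 0, 0)ᵀ = 0. ✓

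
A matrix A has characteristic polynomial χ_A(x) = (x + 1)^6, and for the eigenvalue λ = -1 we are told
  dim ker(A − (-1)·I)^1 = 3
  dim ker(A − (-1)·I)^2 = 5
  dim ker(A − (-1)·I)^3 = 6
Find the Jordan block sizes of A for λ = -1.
Block sizes for λ = -1: [3, 2, 1]

From the dimensions of kernels of powers, the number of Jordan blocks of size at least j is d_j − d_{j−1} where d_j = dim ker(N^j) (with d_0 = 0). Computing the differences gives [3, 2, 1].
The number of blocks of size exactly k is (#blocks of size ≥ k) − (#blocks of size ≥ k + 1), so the partition is: 1 block(s) of size 1, 1 block(s) of size 2, 1 block(s) of size 3.
In nonincreasing order the block sizes are [3, 2, 1].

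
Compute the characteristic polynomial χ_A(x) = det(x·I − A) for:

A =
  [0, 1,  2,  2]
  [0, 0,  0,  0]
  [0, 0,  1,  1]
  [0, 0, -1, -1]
x^4

Expanding det(x·I − A) (e.g. by cofactor expansion or by noting that A is similar to its Jordan form J, which has the same characteristic polynomial as A) gives
  χ_A(x) = x^4
which factors as x^4. The eigenvalues (with algebraic multiplicities) are λ = 0 with multiplicity 4.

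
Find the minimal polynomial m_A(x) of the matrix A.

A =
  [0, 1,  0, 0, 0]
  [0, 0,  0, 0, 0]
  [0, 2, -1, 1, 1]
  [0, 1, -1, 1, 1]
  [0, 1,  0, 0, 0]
x^2

The characteristic polynomial is χ_A(x) = x^5, so the eigenvalues are known. The minimal polynomial is
  m_A(x) = Π_λ (x − λ)^{k_λ}
where k_λ is the size of the *largest* Jordan block for λ (equivalently, the smallest k with (A − λI)^k v = 0 for every generalised eigenvector v of λ).

  λ = 0: largest Jordan block has size 2, contributing (x − 0)^2

So m_A(x) = x^2 = x^2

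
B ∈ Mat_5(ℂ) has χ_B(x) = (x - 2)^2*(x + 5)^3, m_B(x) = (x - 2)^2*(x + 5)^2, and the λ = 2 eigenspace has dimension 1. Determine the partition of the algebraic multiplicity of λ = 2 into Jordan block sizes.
Block sizes for λ = 2: [2]

Step 1 — from the characteristic polynomial, algebraic multiplicity of λ = 2 is 2. From dim ker(B − (2)·I) = 1, there are exactly 1 Jordan blocks for λ = 2.
Step 2 — from the minimal polynomial, the factor (x − 2)^2 tells us the largest block for λ = 2 has size 2.
Step 3 — with total size 2, 1 blocks, and largest block 2, the block sizes (in nonincreasing order) are [2].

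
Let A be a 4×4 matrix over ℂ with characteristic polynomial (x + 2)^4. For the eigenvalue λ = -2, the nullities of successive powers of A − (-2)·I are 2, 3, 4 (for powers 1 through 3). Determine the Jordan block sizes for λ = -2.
Block sizes for λ = -2: [3, 1]

From the dimensions of kernels of powers, the number of Jordan blocks of size at least j is d_j − d_{j−1} where d_j = dim ker(N^j) (with d_0 = 0). Computing the differences gives [2, 1, 1].
The number of blocks of size exactly k is (#blocks of size ≥ k) − (#blocks of size ≥ k + 1), so the partition is: 1 block(s) of size 1, 1 block(s) of size 3.
In nonincreasing order the block sizes are [3, 1].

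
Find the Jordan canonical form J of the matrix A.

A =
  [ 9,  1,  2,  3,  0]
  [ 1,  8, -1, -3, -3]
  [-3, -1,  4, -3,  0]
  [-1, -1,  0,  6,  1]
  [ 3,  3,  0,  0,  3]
J_3(6) ⊕ J_2(6)

The characteristic polynomial is
  det(x·I − A) = x^5 - 30*x^4 + 360*x^3 - 2160*x^2 + 6480*x - 7776 = (x - 6)^5

Eigenvalues and multiplicities (the geometric multiplicity of λ is n − rank(A − λI), which equals the number of Jordan blocks for λ):
  λ = 6: algebraic multiplicity = 5, geometric multiplicity = 2

Determining the block sizes for each eigenvalue:
  λ = 6: with am = 5 and gm = 2, the partition is not yet determined (e.g. several partitions of 5 into 2 parts exist). Let N = A − (6)·I. Computing rank(N^1) = 3, rank(N^2) = 1, rank(N^3) = 0; the number of blocks of size ≥ j is rank(N^{j−1}) − rank(N^j), giving [2, 2, 1]. So we have 1 block(s) of size 3, 1 block(s) of size 2 → block sizes [3, 2]

Assembling the blocks gives a Jordan form
J =
  [6, 1, 0, 0, 0]
  [0, 6, 1, 0, 0]
  [0, 0, 6, 0, 0]
  [0, 0, 0, 6, 1]
  [0, 0, 0, 0, 6]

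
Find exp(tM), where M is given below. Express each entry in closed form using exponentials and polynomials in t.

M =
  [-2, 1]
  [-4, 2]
e^{tM} =
  [1 - 2*t, t]
  [-4*t, 2*t + 1]

Strategy: write M = P · J · P⁻¹ where J is a Jordan canonical form, so e^{tM} = P · e^{tJ} · P⁻¹, and e^{tJ} can be computed block-by-block.

M has Jordan form
J =
  [0, 1]
  [0, 0]
(up to reordering of blocks).

Per-block formulas:
  For a 2×2 Jordan block J_2(0): exp(t · J_2(0)) = e^(0t)·(I + t·N), where N is the 2×2 nilpotent shift.

After assembling e^{tJ} and conjugating by P, we get:

e^{tM} =
  [1 - 2*t, t]
  [-4*t, 2*t + 1]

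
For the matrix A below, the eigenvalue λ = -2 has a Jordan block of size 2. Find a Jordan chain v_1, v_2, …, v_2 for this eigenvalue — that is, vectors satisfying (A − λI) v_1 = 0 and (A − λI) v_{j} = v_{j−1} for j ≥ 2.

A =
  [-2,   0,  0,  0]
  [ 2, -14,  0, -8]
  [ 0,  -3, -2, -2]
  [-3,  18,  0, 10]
A Jordan chain for λ = -2 of length 2:
v_1 = (0, 2, 0, -3)ᵀ
v_2 = (1, 0, 0, 0)ᵀ

Let N = A − (-2)·I. We want v_2 with N^2 v_2 = 0 but N^1 v_2 ≠ 0; then v_{j-1} := N · v_j for j = 2, …, 2.

Pick v_2 = (1, 0, 0, 0)ᵀ.
Then v_1 = N · v_2 = (0, 2, 0, -3)ᵀ.

Sanity check: (A − (-2)·I) v_1 = (0, 0, 0, 0)ᵀ = 0. ✓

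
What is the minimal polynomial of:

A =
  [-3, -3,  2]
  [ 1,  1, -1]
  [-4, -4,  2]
x^3

The characteristic polynomial is χ_A(x) = x^3, so the eigenvalues are known. The minimal polynomial is
  m_A(x) = Π_λ (x − λ)^{k_λ}
where k_λ is the size of the *largest* Jordan block for λ (equivalently, the smallest k with (A − λI)^k v = 0 for every generalised eigenvector v of λ).

  λ = 0: largest Jordan block has size 3, contributing (x − 0)^3

So m_A(x) = x^3 = x^3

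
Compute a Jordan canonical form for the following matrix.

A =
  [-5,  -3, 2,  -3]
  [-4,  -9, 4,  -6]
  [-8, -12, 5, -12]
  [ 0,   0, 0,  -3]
J_2(-3) ⊕ J_1(-3) ⊕ J_1(-3)

The characteristic polynomial is
  det(x·I − A) = x^4 + 12*x^3 + 54*x^2 + 108*x + 81 = (x + 3)^4

Eigenvalues and multiplicities (the geometric multiplicity of λ is n − rank(A − λI), which equals the number of Jordan blocks for λ):
  λ = -3: algebraic multiplicity = 4, geometric multiplicity = 3

Determining the block sizes for each eigenvalue:
  λ = -3: 3 blocks summing to 4 forces exactly one block of size 2 and the rest size 1 → block sizes [2, 1, 1]

Assembling the blocks gives a Jordan form
J =
  [-3,  1,  0,  0]
  [ 0, -3,  0,  0]
  [ 0,  0, -3,  0]
  [ 0,  0,  0, -3]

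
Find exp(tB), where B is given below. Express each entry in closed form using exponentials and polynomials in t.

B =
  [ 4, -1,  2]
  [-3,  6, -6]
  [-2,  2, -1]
e^{tB} =
  [t*exp(3*t) + exp(3*t), -t*exp(3*t), 2*t*exp(3*t)]
  [-3*t*exp(3*t), 3*t*exp(3*t) + exp(3*t), -6*t*exp(3*t)]
  [-2*t*exp(3*t), 2*t*exp(3*t), -4*t*exp(3*t) + exp(3*t)]

Strategy: write B = P · J · P⁻¹ where J is a Jordan canonical form, so e^{tB} = P · e^{tJ} · P⁻¹, and e^{tJ} can be computed block-by-block.

B has Jordan form
J =
  [3, 1, 0]
  [0, 3, 0]
  [0, 0, 3]
(up to reordering of blocks).

Per-block formulas:
  For a 1×1 block at λ = 3: exp(t · [3]) = [e^(3t)].
  For a 2×2 Jordan block J_2(3): exp(t · J_2(3)) = e^(3t)·(I + t·N), where N is the 2×2 nilpotent shift.

After assembling e^{tJ} and conjugating by P, we get:

e^{tB} =
  [t*exp(3*t) + exp(3*t), -t*exp(3*t), 2*t*exp(3*t)]
  [-3*t*exp(3*t), 3*t*exp(3*t) + exp(3*t), -6*t*exp(3*t)]
  [-2*t*exp(3*t), 2*t*exp(3*t), -4*t*exp(3*t) + exp(3*t)]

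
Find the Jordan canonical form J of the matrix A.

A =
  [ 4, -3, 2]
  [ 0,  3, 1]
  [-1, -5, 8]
J_3(5)

The characteristic polynomial is
  det(x·I − A) = x^3 - 15*x^2 + 75*x - 125 = (x - 5)^3

Eigenvalues and multiplicities (the geometric multiplicity of λ is n − rank(A − λI), which equals the number of Jordan blocks for λ):
  λ = 5: algebraic multiplicity = 3, geometric multiplicity = 1

Determining the block sizes for each eigenvalue:
  λ = 5: one block (gm = 1), so the single block has size am = 3 → block sizes [3]

Assembling the blocks gives a Jordan form
J =
  [5, 1, 0]
  [0, 5, 1]
  [0, 0, 5]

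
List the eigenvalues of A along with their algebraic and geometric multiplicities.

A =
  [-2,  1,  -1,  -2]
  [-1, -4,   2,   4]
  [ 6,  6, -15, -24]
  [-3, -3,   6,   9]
λ = -3: alg = 4, geom = 2

Step 1 — factor the characteristic polynomial to read off the algebraic multiplicities:
  χ_A(x) = (x + 3)^4

Step 2 — compute geometric multiplicities via the rank-nullity identity g(λ) = n − rank(A − λI):
  rank(A − (-3)·I) = 2, so dim ker(A − (-3)·I) = n − 2 = 2

Summary:
  λ = -3: algebraic multiplicity = 4, geometric multiplicity = 2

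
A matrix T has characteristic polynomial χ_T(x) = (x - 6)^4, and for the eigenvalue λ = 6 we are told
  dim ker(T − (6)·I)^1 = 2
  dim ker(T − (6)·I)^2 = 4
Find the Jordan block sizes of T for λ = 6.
Block sizes for λ = 6: [2, 2]

From the dimensions of kernels of powers, the number of Jordan blocks of size at least j is d_j − d_{j−1} where d_j = dim ker(N^j) (with d_0 = 0). Computing the differences gives [2, 2].
The number of blocks of size exactly k is (#blocks of size ≥ k) − (#blocks of size ≥ k + 1), so the partition is: 2 block(s) of size 2.
In nonincreasing order the block sizes are [2, 2].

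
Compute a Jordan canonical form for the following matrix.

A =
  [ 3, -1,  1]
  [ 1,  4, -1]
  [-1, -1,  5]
J_3(4)

The characteristic polynomial is
  det(x·I − A) = x^3 - 12*x^2 + 48*x - 64 = (x - 4)^3

Eigenvalues and multiplicities (the geometric multiplicity of λ is n − rank(A − λI), which equals the number of Jordan blocks for λ):
  λ = 4: algebraic multiplicity = 3, geometric multiplicity = 1

Determining the block sizes for each eigenvalue:
  λ = 4: one block (gm = 1), so the single block has size am = 3 → block sizes [3]

Assembling the blocks gives a Jordan form
J =
  [4, 1, 0]
  [0, 4, 1]
  [0, 0, 4]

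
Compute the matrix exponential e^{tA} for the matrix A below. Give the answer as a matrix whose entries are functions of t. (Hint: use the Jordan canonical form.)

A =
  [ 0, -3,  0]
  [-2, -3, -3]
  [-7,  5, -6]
e^{tA} =
  [15*t^2*exp(-3*t)/2 + 3*t*exp(-3*t) + exp(-3*t), -9*t^2*exp(-3*t)/2 - 3*t*exp(-3*t), 9*t^2*exp(-3*t)/2]
  [15*t^2*exp(-3*t)/2 - 2*t*exp(-3*t), -9*t^2*exp(-3*t)/2 + exp(-3*t), 9*t^2*exp(-3*t)/2 - 3*t*exp(-3*t)]
  [-5*t^2*exp(-3*t) - 7*t*exp(-3*t), 3*t^2*exp(-3*t) + 5*t*exp(-3*t), -3*t^2*exp(-3*t) - 3*t*exp(-3*t) + exp(-3*t)]

Strategy: write A = P · J · P⁻¹ where J is a Jordan canonical form, so e^{tA} = P · e^{tJ} · P⁻¹, and e^{tJ} can be computed block-by-block.

A has Jordan form
J =
  [-3,  1,  0]
  [ 0, -3,  1]
  [ 0,  0, -3]
(up to reordering of blocks).

Per-block formulas:
  For a 3×3 Jordan block J_3(-3): exp(t · J_3(-3)) = e^(-3t)·(I + t·N + (t^2/2)·N^2), where N is the 3×3 nilpotent shift.

After assembling e^{tJ} and conjugating by P, we get:

e^{tA} =
  [15*t^2*exp(-3*t)/2 + 3*t*exp(-3*t) + exp(-3*t), -9*t^2*exp(-3*t)/2 - 3*t*exp(-3*t), 9*t^2*exp(-3*t)/2]
  [15*t^2*exp(-3*t)/2 - 2*t*exp(-3*t), -9*t^2*exp(-3*t)/2 + exp(-3*t), 9*t^2*exp(-3*t)/2 - 3*t*exp(-3*t)]
  [-5*t^2*exp(-3*t) - 7*t*exp(-3*t), 3*t^2*exp(-3*t) + 5*t*exp(-3*t), -3*t^2*exp(-3*t) - 3*t*exp(-3*t) + exp(-3*t)]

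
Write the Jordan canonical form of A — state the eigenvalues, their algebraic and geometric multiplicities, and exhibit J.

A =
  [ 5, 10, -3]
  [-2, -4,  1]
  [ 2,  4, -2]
J_1(-1) ⊕ J_2(0)

The characteristic polynomial is
  det(x·I − A) = x^3 + x^2 = x^2*(x + 1)

Eigenvalues and multiplicities (the geometric multiplicity of λ is n − rank(A − λI), which equals the number of Jordan blocks for λ):
  λ = -1: algebraic multiplicity = 1, geometric multiplicity = 1
  λ = 0: algebraic multiplicity = 2, geometric multiplicity = 1

Determining the block sizes for each eigenvalue:
  λ = -1: one block (gm = 1), so the single block has size am = 1 → block sizes [1]
  λ = 0: one block (gm = 1), so the single block has size am = 2 → block sizes [2]

Assembling the blocks gives a Jordan form
J =
  [-1, 0, 0]
  [ 0, 0, 1]
  [ 0, 0, 0]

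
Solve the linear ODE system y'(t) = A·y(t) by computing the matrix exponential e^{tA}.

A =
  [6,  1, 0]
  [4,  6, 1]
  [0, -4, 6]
e^{tA} =
  [2*t^2*exp(6*t) + exp(6*t), t*exp(6*t), t^2*exp(6*t)/2]
  [4*t*exp(6*t), exp(6*t), t*exp(6*t)]
  [-8*t^2*exp(6*t), -4*t*exp(6*t), -2*t^2*exp(6*t) + exp(6*t)]

Strategy: write A = P · J · P⁻¹ where J is a Jordan canonical form, so e^{tA} = P · e^{tJ} · P⁻¹, and e^{tJ} can be computed block-by-block.

A has Jordan form
J =
  [6, 1, 0]
  [0, 6, 1]
  [0, 0, 6]
(up to reordering of blocks).

Per-block formulas:
  For a 3×3 Jordan block J_3(6): exp(t · J_3(6)) = e^(6t)·(I + t·N + (t^2/2)·N^2), where N is the 3×3 nilpotent shift.

After assembling e^{tJ} and conjugating by P, we get:

e^{tA} =
  [2*t^2*exp(6*t) + exp(6*t), t*exp(6*t), t^2*exp(6*t)/2]
  [4*t*exp(6*t), exp(6*t), t*exp(6*t)]
  [-8*t^2*exp(6*t), -4*t*exp(6*t), -2*t^2*exp(6*t) + exp(6*t)]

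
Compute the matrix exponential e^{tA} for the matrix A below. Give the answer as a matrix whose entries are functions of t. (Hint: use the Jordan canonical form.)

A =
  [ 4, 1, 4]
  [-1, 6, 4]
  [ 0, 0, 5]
e^{tA} =
  [-t*exp(5*t) + exp(5*t), t*exp(5*t), 4*t*exp(5*t)]
  [-t*exp(5*t), t*exp(5*t) + exp(5*t), 4*t*exp(5*t)]
  [0, 0, exp(5*t)]

Strategy: write A = P · J · P⁻¹ where J is a Jordan canonical form, so e^{tA} = P · e^{tJ} · P⁻¹, and e^{tJ} can be computed block-by-block.

A has Jordan form
J =
  [5, 1, 0]
  [0, 5, 0]
  [0, 0, 5]
(up to reordering of blocks).

Per-block formulas:
  For a 2×2 Jordan block J_2(5): exp(t · J_2(5)) = e^(5t)·(I + t·N), where N is the 2×2 nilpotent shift.
  For a 1×1 block at λ = 5: exp(t · [5]) = [e^(5t)].

After assembling e^{tJ} and conjugating by P, we get:

e^{tA} =
  [-t*exp(5*t) + exp(5*t), t*exp(5*t), 4*t*exp(5*t)]
  [-t*exp(5*t), t*exp(5*t) + exp(5*t), 4*t*exp(5*t)]
  [0, 0, exp(5*t)]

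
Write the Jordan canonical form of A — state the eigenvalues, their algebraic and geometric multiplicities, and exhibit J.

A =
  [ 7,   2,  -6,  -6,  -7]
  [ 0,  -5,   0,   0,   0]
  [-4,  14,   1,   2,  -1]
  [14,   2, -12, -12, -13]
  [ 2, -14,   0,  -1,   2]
J_1(-5) ⊕ J_1(-5) ⊕ J_3(1)

The characteristic polynomial is
  det(x·I − A) = x^5 + 7*x^4 - 2*x^3 - 46*x^2 + 65*x - 25 = (x - 1)^3*(x + 5)^2

Eigenvalues and multiplicities (the geometric multiplicity of λ is n − rank(A − λI), which equals the number of Jordan blocks for λ):
  λ = -5: algebraic multiplicity = 2, geometric multiplicity = 2
  λ = 1: algebraic multiplicity = 3, geometric multiplicity = 1

Determining the block sizes for each eigenvalue:
  λ = -5: gm = am = 2, so every block has size 1 → block sizes [1, 1]
  λ = 1: one block (gm = 1), so the single block has size am = 3 → block sizes [3]

Assembling the blocks gives a Jordan form
J =
  [-5,  0, 0, 0, 0]
  [ 0, -5, 0, 0, 0]
  [ 0,  0, 1, 1, 0]
  [ 0,  0, 0, 1, 1]
  [ 0,  0, 0, 0, 1]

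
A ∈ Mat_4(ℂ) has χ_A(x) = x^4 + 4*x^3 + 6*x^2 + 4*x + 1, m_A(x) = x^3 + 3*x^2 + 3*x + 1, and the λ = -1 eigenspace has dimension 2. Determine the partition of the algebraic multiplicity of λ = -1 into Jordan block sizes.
Block sizes for λ = -1: [3, 1]

Step 1 — from the characteristic polynomial, algebraic multiplicity of λ = -1 is 4. From dim ker(A − (-1)·I) = 2, there are exactly 2 Jordan blocks for λ = -1.
Step 2 — from the minimal polynomial, the factor (x + 1)^3 tells us the largest block for λ = -1 has size 3.
Step 3 — with total size 4, 2 blocks, and largest block 3, the block sizes (in nonincreasing order) are [3, 1].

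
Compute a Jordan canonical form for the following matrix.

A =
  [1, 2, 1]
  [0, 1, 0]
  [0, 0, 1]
J_2(1) ⊕ J_1(1)

The characteristic polynomial is
  det(x·I − A) = x^3 - 3*x^2 + 3*x - 1 = (x - 1)^3

Eigenvalues and multiplicities (the geometric multiplicity of λ is n − rank(A − λI), which equals the number of Jordan blocks for λ):
  λ = 1: algebraic multiplicity = 3, geometric multiplicity = 2

Determining the block sizes for each eigenvalue:
  λ = 1: 2 blocks summing to 3 forces exactly one block of size 2 and the rest size 1 → block sizes [2, 1]

Assembling the blocks gives a Jordan form
J =
  [1, 1, 0]
  [0, 1, 0]
  [0, 0, 1]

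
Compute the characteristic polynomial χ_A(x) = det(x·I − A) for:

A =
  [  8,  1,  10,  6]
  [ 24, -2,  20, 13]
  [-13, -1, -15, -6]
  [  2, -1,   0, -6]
x^4 + 15*x^3 + 75*x^2 + 125*x

Expanding det(x·I − A) (e.g. by cofactor expansion or by noting that A is similar to its Jordan form J, which has the same characteristic polynomial as A) gives
  χ_A(x) = x^4 + 15*x^3 + 75*x^2 + 125*x
which factors as x*(x + 5)^3. The eigenvalues (with algebraic multiplicities) are λ = -5 with multiplicity 3, λ = 0 with multiplicity 1.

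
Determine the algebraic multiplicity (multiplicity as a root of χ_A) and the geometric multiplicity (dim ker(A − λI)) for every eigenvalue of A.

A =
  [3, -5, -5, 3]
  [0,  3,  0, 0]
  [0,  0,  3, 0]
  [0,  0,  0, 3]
λ = 3: alg = 4, geom = 3

Step 1 — factor the characteristic polynomial to read off the algebraic multiplicities:
  χ_A(x) = (x - 3)^4

Step 2 — compute geometric multiplicities via the rank-nullity identity g(λ) = n − rank(A − λI):
  rank(A − (3)·I) = 1, so dim ker(A − (3)·I) = n − 1 = 3

Summary:
  λ = 3: algebraic multiplicity = 4, geometric multiplicity = 3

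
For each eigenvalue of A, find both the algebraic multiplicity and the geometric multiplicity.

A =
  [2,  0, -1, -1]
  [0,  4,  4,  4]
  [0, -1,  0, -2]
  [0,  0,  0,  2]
λ = 2: alg = 4, geom = 2

Step 1 — factor the characteristic polynomial to read off the algebraic multiplicities:
  χ_A(x) = (x - 2)^4

Step 2 — compute geometric multiplicities via the rank-nullity identity g(λ) = n − rank(A − λI):
  rank(A − (2)·I) = 2, so dim ker(A − (2)·I) = n − 2 = 2

Summary:
  λ = 2: algebraic multiplicity = 4, geometric multiplicity = 2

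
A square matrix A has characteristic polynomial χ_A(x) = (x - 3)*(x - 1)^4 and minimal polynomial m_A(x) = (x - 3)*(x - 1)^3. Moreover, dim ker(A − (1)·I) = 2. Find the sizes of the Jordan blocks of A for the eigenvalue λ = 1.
Block sizes for λ = 1: [3, 1]

Step 1 — from the characteristic polynomial, algebraic multiplicity of λ = 1 is 4. From dim ker(A − (1)·I) = 2, there are exactly 2 Jordan blocks for λ = 1.
Step 2 — from the minimal polynomial, the factor (x − 1)^3 tells us the largest block for λ = 1 has size 3.
Step 3 — with total size 4, 2 blocks, and largest block 3, the block sizes (in nonincreasing order) are [3, 1].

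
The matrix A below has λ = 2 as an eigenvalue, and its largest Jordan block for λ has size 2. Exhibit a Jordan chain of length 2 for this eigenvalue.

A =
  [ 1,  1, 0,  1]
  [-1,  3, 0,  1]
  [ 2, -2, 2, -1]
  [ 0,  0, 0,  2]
A Jordan chain for λ = 2 of length 2:
v_1 = (-1, -1, 2, 0)ᵀ
v_2 = (1, 0, 0, 0)ᵀ

Let N = A − (2)·I. We want v_2 with N^2 v_2 = 0 but N^1 v_2 ≠ 0; then v_{j-1} := N · v_j for j = 2, …, 2.

Pick v_2 = (1, 0, 0, 0)ᵀ.
Then v_1 = N · v_2 = (-1, -1, 2, 0)ᵀ.

Sanity check: (A − (2)·I) v_1 = (0, 0, 0, 0)ᵀ = 0. ✓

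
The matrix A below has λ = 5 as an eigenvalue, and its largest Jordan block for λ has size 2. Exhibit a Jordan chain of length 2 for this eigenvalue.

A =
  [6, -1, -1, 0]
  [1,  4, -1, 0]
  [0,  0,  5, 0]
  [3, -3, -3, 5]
A Jordan chain for λ = 5 of length 2:
v_1 = (1, 1, 0, 3)ᵀ
v_2 = (1, 0, 0, 0)ᵀ

Let N = A − (5)·I. We want v_2 with N^2 v_2 = 0 but N^1 v_2 ≠ 0; then v_{j-1} := N · v_j for j = 2, …, 2.

Pick v_2 = (1, 0, 0, 0)ᵀ.
Then v_1 = N · v_2 = (1, 1, 0, 3)ᵀ.

Sanity check: (A − (5)·I) v_1 = (0, 0, 0, 0)ᵀ = 0. ✓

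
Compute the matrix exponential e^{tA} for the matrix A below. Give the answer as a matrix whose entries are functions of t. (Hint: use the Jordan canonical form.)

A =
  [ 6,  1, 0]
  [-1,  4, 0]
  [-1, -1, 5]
e^{tA} =
  [t*exp(5*t) + exp(5*t), t*exp(5*t), 0]
  [-t*exp(5*t), -t*exp(5*t) + exp(5*t), 0]
  [-t*exp(5*t), -t*exp(5*t), exp(5*t)]

Strategy: write A = P · J · P⁻¹ where J is a Jordan canonical form, so e^{tA} = P · e^{tJ} · P⁻¹, and e^{tJ} can be computed block-by-block.

A has Jordan form
J =
  [5, 1, 0]
  [0, 5, 0]
  [0, 0, 5]
(up to reordering of blocks).

Per-block formulas:
  For a 2×2 Jordan block J_2(5): exp(t · J_2(5)) = e^(5t)·(I + t·N), where N is the 2×2 nilpotent shift.
  For a 1×1 block at λ = 5: exp(t · [5]) = [e^(5t)].

After assembling e^{tJ} and conjugating by P, we get:

e^{tA} =
  [t*exp(5*t) + exp(5*t), t*exp(5*t), 0]
  [-t*exp(5*t), -t*exp(5*t) + exp(5*t), 0]
  [-t*exp(5*t), -t*exp(5*t), exp(5*t)]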